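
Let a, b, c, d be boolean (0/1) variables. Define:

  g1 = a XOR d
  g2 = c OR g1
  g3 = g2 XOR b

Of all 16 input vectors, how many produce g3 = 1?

8

g3 = g2 XOR b must be 1, so g2 and b differ.
Enumerating the 16 input combinations, 8 give g3 = 1 and 8 give g3 = 0.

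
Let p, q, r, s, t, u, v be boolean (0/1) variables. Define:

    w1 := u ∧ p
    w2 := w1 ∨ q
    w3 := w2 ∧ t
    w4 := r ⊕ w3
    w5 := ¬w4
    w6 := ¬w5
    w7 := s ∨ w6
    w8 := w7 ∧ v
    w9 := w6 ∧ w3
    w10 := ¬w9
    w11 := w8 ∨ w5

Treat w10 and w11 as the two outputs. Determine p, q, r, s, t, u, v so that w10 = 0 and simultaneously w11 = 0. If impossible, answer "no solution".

p=0, q=1, r=0, s=1, t=1, u=1, v=0

Check with p=0, q=1, r=0, s=1, t=1, u=1, v=0:
w1 = u ∧ p = 1 ∧ 0 = 0
w2 = w1 ∨ q = 0 ∨ 1 = 1
w3 = w2 ∧ t = 1 ∧ 1 = 1
w4 = r ⊕ w3 = 0 ⊕ 1 = 1
w5 = ¬w4 = ¬1 = 0
w6 = ¬w5 = ¬0 = 1
w7 = s ∨ w6 = 1 ∨ 1 = 1
w8 = w7 ∧ v = 1 ∧ 0 = 0
w9 = w6 ∧ w3 = 1 ∧ 1 = 1
w10 = ¬w9 = ¬1 = 0
w11 = w8 ∨ w5 = 0 ∨ 0 = 0
So w10 = 0 and w11 = 0.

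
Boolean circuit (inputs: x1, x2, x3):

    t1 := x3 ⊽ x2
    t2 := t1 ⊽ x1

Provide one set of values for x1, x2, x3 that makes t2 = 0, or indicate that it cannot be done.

t2 = t1 ⊽ x1 must be 0, so at least one of t1, x1 is 1.
Check with x1=1 x2=1 x3=0:
t1 = x3 ⊽ x2 = 0 ⊽ 1 = 0
t2 = t1 ⊽ x1 = 0 ⊽ 1 = 0
So t2 = 0 as required.

x1=1 x2=1 x3=0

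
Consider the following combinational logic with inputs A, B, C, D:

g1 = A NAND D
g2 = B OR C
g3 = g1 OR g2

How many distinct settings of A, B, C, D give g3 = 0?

1

g3 = g1 OR g2 must be 0, so both g1 = 0 and g2 = 0.
Satisfying assignments:
  A=1, B=0, C=0, D=1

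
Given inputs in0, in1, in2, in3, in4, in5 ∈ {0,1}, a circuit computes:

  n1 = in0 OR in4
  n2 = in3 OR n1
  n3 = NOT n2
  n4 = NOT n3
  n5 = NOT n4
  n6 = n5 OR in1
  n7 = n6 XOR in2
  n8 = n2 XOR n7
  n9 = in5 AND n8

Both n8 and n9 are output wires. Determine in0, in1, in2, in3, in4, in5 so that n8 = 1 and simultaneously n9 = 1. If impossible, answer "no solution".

Check with in0=0, in1=0, in2=0, in3=1, in4=0, in5=1:
n1 = in0 OR in4 = 0 OR 0 = 0
n2 = in3 OR n1 = 1 OR 0 = 1
n3 = NOT n2 = NOT 1 = 0
n4 = NOT n3 = NOT 0 = 1
n5 = NOT n4 = NOT 1 = 0
n6 = n5 OR in1 = 0 OR 0 = 0
n7 = n6 XOR in2 = 0 XOR 0 = 0
n8 = n2 XOR n7 = 1 XOR 0 = 1
n9 = in5 AND n8 = 1 AND 1 = 1
So n8 = 1 and n9 = 1.

in0=0, in1=0, in2=0, in3=1, in4=0, in5=1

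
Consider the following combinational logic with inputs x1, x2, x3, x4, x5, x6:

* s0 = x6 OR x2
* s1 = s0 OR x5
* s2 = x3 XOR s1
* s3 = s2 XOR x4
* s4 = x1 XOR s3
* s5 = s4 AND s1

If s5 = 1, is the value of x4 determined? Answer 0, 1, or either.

either

Both values of x4 occur among assignments with s5 = 1:
  x4=0: x1=0, x2=0, x3=0, x4=0, x5=0, x6=1
  x4=1: x1=0, x2=0, x3=1, x4=1, x5=0, x6=1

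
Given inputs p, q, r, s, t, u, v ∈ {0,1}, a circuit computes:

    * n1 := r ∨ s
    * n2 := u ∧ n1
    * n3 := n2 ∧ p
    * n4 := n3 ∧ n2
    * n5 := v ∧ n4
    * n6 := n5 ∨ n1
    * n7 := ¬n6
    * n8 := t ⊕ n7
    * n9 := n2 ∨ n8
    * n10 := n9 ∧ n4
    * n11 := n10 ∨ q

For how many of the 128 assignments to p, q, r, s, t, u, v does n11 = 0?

n11 = n10 ∨ q must be 0, so both n10 = 0 and q = 0.
n10 = n9 ∧ n4 must be 0, so at least one of n9, n4 is 0.
Enumerating the 128 input combinations, 52 give n11 = 0 and 76 give n11 = 1.

52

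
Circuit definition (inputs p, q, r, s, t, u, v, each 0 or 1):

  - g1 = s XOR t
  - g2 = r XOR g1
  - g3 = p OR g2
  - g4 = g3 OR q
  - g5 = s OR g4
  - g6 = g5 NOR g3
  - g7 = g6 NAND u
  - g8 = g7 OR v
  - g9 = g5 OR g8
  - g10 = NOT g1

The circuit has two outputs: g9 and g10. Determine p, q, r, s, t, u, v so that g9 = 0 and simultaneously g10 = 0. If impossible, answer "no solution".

Check with p=0, q=0, r=1, s=0, t=1, u=1, v=0:
g1 = s XOR t = 0 XOR 1 = 1
g2 = r XOR g1 = 1 XOR 1 = 0
g3 = p OR g2 = 0 OR 0 = 0
g4 = g3 OR q = 0 OR 0 = 0
g5 = s OR g4 = 0 OR 0 = 0
g6 = g5 NOR g3 = 0 NOR 0 = 1
g7 = g6 NAND u = 1 NAND 1 = 0
g8 = g7 OR v = 0 OR 0 = 0
g9 = g5 OR g8 = 0 OR 0 = 0
g10 = NOT g1 = NOT 1 = 0
So g9 = 0 and g10 = 0.

p=0, q=0, r=1, s=0, t=1, u=1, v=0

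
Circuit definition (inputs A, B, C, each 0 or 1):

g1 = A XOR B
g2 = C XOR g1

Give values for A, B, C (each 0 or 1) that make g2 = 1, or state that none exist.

g2 = C XOR g1 must be 1, so C and g1 differ.
Check with A=0 B=0 C=1:
g1 = A XOR B = 0 XOR 0 = 0
g2 = C XOR g1 = 1 XOR 0 = 1
So g2 = 1 as required.

A=0 B=0 C=1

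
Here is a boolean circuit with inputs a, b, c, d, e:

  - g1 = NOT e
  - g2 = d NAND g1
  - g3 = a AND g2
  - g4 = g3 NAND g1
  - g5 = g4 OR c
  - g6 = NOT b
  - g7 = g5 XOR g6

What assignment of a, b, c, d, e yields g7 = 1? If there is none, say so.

a=1, b=1, c=1, d=1, e=0

g7 = g5 XOR g6 must be 1, so g5 and g6 differ.
Check with a=1, b=1, c=1, d=1, e=0:
g1 = NOT e = NOT 0 = 1
g2 = d NAND g1 = 1 NAND 1 = 0
g3 = a AND g2 = 1 AND 0 = 0
g4 = g3 NAND g1 = 0 NAND 1 = 1
g5 = g4 OR c = 1 OR 1 = 1
g6 = NOT b = NOT 1 = 0
g7 = g5 XOR g6 = 1 XOR 0 = 1
So g7 = 1 as required.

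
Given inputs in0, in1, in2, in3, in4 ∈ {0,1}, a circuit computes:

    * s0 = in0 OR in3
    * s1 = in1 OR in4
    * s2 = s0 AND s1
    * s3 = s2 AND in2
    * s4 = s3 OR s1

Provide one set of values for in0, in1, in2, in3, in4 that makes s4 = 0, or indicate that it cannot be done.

s4 = s3 OR s1 must be 0, so both s3 = 0 and s1 = 0.
s3 = s2 AND in2 must be 0, so at least one of s2, in2 is 0.
Check with in0=1, in1=0, in2=0, in3=1, in4=0:
s0 = in0 OR in3 = 1 OR 1 = 1
s1 = in1 OR in4 = 0 OR 0 = 0
s2 = s0 AND s1 = 1 AND 0 = 0
s3 = s2 AND in2 = 0 AND 0 = 0
s4 = s3 OR s1 = 0 OR 0 = 0
So s4 = 0 as required.

in0=1, in1=0, in2=0, in3=1, in4=0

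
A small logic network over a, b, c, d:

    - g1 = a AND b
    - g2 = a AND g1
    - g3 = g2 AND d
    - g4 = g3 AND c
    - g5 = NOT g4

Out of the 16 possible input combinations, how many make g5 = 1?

15

g5 = NOT g4 must be 1, so g4 = 0.
g4 = g3 AND c must be 0, so at least one of g3, c is 0.
Enumerating the 16 input combinations, 15 give g5 = 1 and 1 give g5 = 0.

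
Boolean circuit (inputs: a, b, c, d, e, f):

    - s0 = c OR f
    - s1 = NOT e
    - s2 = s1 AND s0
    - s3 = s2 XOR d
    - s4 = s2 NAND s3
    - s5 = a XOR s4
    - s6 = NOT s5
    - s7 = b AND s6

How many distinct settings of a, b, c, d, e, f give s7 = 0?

s7 = b AND s6 must be 0, so at least one of b, s6 is 0.
Enumerating the 64 input combinations, 48 give s7 = 0 and 16 give s7 = 1.

48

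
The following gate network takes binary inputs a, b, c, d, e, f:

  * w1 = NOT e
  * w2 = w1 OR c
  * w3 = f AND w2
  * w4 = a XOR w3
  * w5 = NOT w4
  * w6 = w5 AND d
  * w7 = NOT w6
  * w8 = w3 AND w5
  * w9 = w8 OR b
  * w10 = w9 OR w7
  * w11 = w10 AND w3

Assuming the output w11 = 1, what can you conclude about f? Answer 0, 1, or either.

1

w11 = w10 AND w3 must be 1, so both w10 = 1 and w3 = 1.
w10 = w9 OR w7 must be 1, so at least one of w9, w7 is 1.
Every assignment with w11 = 1 has f = 1; there are 24 such assignment(s).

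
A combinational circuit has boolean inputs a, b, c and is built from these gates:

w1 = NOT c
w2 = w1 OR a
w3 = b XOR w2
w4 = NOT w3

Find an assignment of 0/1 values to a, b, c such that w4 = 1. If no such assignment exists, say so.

a=0 b=0 c=1

Check with a=0 b=0 c=1:
w1 = NOT c = NOT 1 = 0
w2 = w1 OR a = 0 OR 0 = 0
w3 = b XOR w2 = 0 XOR 0 = 0
w4 = NOT w3 = NOT 0 = 1
So w4 = 1 as required.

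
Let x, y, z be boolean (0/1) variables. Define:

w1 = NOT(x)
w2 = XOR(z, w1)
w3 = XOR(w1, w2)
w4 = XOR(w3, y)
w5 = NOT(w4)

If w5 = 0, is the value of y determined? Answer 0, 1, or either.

Both values of y occur among assignments with w5 = 0:
  y=0: x=0, y=0, z=1
  y=1: x=0, y=1, z=0

either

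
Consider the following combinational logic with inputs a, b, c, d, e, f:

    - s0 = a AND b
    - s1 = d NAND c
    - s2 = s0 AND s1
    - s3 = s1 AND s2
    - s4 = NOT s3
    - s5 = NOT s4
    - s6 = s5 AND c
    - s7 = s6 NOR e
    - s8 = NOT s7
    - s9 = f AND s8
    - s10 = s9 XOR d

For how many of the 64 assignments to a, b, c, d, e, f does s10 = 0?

31

s10 = s9 XOR d must be 0, so s9 and d are equal.
Enumerating the 64 input combinations, 31 give s10 = 0 and 33 give s10 = 1.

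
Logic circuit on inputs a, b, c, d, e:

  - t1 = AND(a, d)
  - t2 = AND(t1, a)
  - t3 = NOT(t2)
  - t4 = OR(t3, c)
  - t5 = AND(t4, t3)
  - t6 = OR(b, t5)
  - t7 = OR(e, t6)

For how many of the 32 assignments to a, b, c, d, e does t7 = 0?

t7 = OR(e, t6) must be 0, so both e = 0 and t6 = 0.
Satisfying assignments:
  a=1, b=0, c=0, d=1, e=0
  a=1, b=0, c=1, d=1, e=0

2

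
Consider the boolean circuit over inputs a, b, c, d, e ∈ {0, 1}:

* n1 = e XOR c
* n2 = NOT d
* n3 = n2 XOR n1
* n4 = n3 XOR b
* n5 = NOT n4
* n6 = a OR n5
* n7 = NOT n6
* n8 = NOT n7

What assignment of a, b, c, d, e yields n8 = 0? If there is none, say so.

a=0, b=1, c=1, d=0, e=0

Check with a=0, b=1, c=1, d=0, e=0:
n1 = e XOR c = 0 XOR 1 = 1
n2 = NOT d = NOT 0 = 1
n3 = n2 XOR n1 = 1 XOR 1 = 0
n4 = n3 XOR b = 0 XOR 1 = 1
n5 = NOT n4 = NOT 1 = 0
n6 = a OR n5 = 0 OR 0 = 0
n7 = NOT n6 = NOT 0 = 1
n8 = NOT n7 = NOT 1 = 0
So n8 = 0 as required.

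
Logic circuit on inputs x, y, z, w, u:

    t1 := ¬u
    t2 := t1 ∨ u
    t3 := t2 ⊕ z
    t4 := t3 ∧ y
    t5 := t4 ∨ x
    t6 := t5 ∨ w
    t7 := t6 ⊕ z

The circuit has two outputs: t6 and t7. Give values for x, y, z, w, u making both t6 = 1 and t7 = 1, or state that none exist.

x=0, y=1, z=0, w=0, u=1

Check with x=0, y=1, z=0, w=0, u=1:
t1 = ¬u = ¬1 = 0
t2 = t1 ∨ u = 0 ∨ 1 = 1
t3 = t2 ⊕ z = 1 ⊕ 0 = 1
t4 = t3 ∧ y = 1 ∧ 1 = 1
t5 = t4 ∨ x = 1 ∨ 0 = 1
t6 = t5 ∨ w = 1 ∨ 0 = 1
t7 = t6 ⊕ z = 1 ⊕ 0 = 1
So t6 = 1 and t7 = 1.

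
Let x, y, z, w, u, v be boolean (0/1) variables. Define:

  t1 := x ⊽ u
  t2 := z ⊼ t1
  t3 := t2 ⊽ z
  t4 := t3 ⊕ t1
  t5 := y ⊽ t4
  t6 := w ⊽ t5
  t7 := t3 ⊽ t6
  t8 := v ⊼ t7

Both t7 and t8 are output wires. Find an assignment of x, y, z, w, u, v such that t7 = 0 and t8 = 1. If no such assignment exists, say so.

x=0, y=0, z=0, w=0, u=0, v=0

Check with x=0, y=0, z=0, w=0, u=0, v=0:
t1 = x ⊽ u = 0 ⊽ 0 = 1
t2 = z ⊼ t1 = 0 ⊼ 1 = 1
t3 = t2 ⊽ z = 1 ⊽ 0 = 0
t4 = t3 ⊕ t1 = 0 ⊕ 1 = 1
t5 = y ⊽ t4 = 0 ⊽ 1 = 0
t6 = w ⊽ t5 = 0 ⊽ 0 = 1
t7 = t3 ⊽ t6 = 0 ⊽ 1 = 0
t8 = v ⊼ t7 = 0 ⊼ 0 = 1
So t7 = 0 and t8 = 1.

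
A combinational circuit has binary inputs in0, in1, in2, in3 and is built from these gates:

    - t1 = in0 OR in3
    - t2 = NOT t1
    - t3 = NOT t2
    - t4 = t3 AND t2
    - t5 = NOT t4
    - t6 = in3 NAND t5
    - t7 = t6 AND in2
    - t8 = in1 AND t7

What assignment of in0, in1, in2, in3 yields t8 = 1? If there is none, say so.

t8 = in1 AND t7 must be 1, so both in1 = 1 and t7 = 1.
t7 = t6 AND in2 must be 1, so both t6 = 1 and in2 = 1.
t6 = in3 NAND t5 must be 1, so at least one of in3, t5 is 0.
Check with in0=1 in1=1 in2=1 in3=0:
t1 = in0 OR in3 = 1 OR 0 = 1
t2 = NOT t1 = NOT 1 = 0
t3 = NOT t2 = NOT 0 = 1
t4 = t3 AND t2 = 1 AND 0 = 0
t5 = NOT t4 = NOT 0 = 1
t6 = in3 NAND t5 = 0 NAND 1 = 1
t7 = t6 AND in2 = 1 AND 1 = 1
t8 = in1 AND t7 = 1 AND 1 = 1
So t8 = 1 as required.

in0=1 in1=1 in2=1 in3=0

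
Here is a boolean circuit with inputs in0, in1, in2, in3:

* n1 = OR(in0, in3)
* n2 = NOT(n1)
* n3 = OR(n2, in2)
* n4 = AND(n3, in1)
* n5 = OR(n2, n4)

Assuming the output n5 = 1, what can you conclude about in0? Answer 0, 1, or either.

either

Both values of in0 occur among assignments with n5 = 1:
  in0=0: in0=0, in1=0, in2=0, in3=0
  in0=1: in0=1, in1=1, in2=1, in3=0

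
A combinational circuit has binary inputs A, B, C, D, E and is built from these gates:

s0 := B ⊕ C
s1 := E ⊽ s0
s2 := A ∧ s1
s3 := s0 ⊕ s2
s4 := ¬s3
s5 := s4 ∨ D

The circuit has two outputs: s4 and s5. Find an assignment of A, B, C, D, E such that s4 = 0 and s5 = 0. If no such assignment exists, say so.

A=1 B=1 C=0 D=0 E=0

Check with A=1 B=1 C=0 D=0 E=0:
s0 = B ⊕ C = 1 ⊕ 0 = 1
s1 = E ⊽ s0 = 0 ⊽ 1 = 0
s2 = A ∧ s1 = 1 ∧ 0 = 0
s3 = s0 ⊕ s2 = 1 ⊕ 0 = 1
s4 = ¬s3 = ¬1 = 0
s5 = s4 ∨ D = 0 ∨ 0 = 0
So s4 = 0 and s5 = 0.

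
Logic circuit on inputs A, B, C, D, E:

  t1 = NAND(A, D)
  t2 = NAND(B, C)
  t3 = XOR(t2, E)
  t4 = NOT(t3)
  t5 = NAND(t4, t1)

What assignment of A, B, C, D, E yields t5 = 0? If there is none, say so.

t5 = NAND(t4, t1) must be 0, so both t4 = 1 and t1 = 1.
t4 = NOT(t3) must be 1, so t3 = 0.
t1 = NAND(A, D) must be 1, so at least one of A, D is 0.
Check with A=0, B=1, C=1, D=0, E=0:
t1 = NAND(A, D) = NAND(0, 0) = 1
t2 = NAND(B, C) = NAND(1, 1) = 0
t3 = XOR(t2, E) = XOR(0, 0) = 0
t4 = NOT(t3) = NOT 0 = 1
t5 = NAND(t4, t1) = NAND(1, 1) = 0
So t5 = 0 as required.

A=0, B=1, C=1, D=0, E=0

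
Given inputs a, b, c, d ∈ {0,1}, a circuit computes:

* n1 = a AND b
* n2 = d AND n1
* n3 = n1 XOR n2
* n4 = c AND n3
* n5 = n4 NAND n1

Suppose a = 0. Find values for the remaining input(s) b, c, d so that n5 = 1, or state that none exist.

b=1 c=1 d=1

n5 = n4 NAND n1 must be 1, so at least one of n4, n1 is 0.
Check with a = 0 and b=1, c=1, d=1:
n1 = a AND b = 0 AND 1 = 0
n2 = d AND n1 = 1 AND 0 = 0
n3 = n1 XOR n2 = 0 XOR 0 = 0
n4 = c AND n3 = 1 AND 0 = 0
n5 = n4 NAND n1 = 0 NAND 0 = 1
So n5 = 1.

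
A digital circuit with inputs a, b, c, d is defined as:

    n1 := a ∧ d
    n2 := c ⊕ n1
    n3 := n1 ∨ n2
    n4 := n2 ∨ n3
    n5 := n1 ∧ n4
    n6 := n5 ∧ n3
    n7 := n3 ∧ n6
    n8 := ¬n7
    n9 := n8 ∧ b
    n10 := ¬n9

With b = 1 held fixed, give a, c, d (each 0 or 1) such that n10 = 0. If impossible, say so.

a=0, c=1, d=1

n10 = ¬n9 must be 0, so n9 = 1.
n9 = n8 ∧ b must be 1, so both n8 = 1 and b = 1.
Check with b = 1 and a=0, c=1, d=1:
n1 = a ∧ d = 0 ∧ 1 = 0
n2 = c ⊕ n1 = 1 ⊕ 0 = 1
n3 = n1 ∨ n2 = 0 ∨ 1 = 1
n4 = n2 ∨ n3 = 1 ∨ 1 = 1
n5 = n1 ∧ n4 = 0 ∧ 1 = 0
n6 = n5 ∧ n3 = 0 ∧ 1 = 0
n7 = n3 ∧ n6 = 1 ∧ 0 = 0
n8 = ¬n7 = ¬0 = 1
n9 = n8 ∧ b = 1 ∧ 1 = 1
n10 = ¬n9 = ¬1 = 0
So n10 = 0.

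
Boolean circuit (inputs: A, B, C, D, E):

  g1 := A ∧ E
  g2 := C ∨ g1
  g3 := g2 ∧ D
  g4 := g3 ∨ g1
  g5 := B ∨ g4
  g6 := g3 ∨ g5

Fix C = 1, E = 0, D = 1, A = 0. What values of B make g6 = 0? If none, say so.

no solution exists

With C = 1, E = 0, D = 1, A = 0 fixed, none of the 2 settings of B give g6 = 0.
For example, with B=0:
g1 = A ∧ E = 0 ∧ 0 = 0
g2 = C ∨ g1 = 1 ∨ 0 = 1
g3 = g2 ∧ D = 1 ∧ 1 = 1
g4 = g3 ∨ g1 = 1 ∨ 0 = 1
g5 = B ∨ g4 = 0 ∨ 1 = 1
g6 = g3 ∨ g5 = 1 ∨ 1 = 1
giving g6 = 1 ≠ 0.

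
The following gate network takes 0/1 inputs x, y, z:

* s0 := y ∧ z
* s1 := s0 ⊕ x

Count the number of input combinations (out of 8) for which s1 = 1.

s1 = s0 ⊕ x must be 1, so s0 and x differ.
Satisfying assignments:
  x=0, y=1, z=1
  x=1, y=0, z=0
  x=1, y=0, z=1
  x=1, y=1, z=0

4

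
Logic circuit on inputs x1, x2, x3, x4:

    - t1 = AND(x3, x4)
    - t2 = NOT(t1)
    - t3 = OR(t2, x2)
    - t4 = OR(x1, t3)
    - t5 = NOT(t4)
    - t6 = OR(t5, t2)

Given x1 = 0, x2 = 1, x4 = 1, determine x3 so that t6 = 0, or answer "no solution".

x3=1

t6 = OR(t5, t2) must be 0, so both t5 = 0 and t2 = 0.
Check with x1 = 0, x2 = 1, x4 = 1 and x3=1:
t1 = AND(x3, x4) = AND(1, 1) = 1
t2 = NOT(t1) = NOT 1 = 0
t3 = OR(t2, x2) = OR(0, 1) = 1
t4 = OR(x1, t3) = OR(0, 1) = 1
t5 = NOT(t4) = NOT 1 = 0
t6 = OR(t5, t2) = OR(0, 0) = 0
So t6 = 0.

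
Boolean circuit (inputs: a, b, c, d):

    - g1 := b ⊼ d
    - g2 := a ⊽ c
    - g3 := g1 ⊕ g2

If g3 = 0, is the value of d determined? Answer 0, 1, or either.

Both values of d occur among assignments with g3 = 0:
  d=0: a=0, b=0, c=0, d=0
  d=1: a=0, b=0, c=0, d=1

either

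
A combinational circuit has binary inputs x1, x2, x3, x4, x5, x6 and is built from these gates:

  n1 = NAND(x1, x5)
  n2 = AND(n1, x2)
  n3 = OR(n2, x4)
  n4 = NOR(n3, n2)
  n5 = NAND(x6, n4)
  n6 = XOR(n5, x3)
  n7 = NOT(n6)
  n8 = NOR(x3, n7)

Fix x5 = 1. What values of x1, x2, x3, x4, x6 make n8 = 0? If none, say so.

x1=1, x2=0, x3=0, x4=0, x6=1

n8 = NOR(x3, n7) must be 0, so at least one of x3, n7 is 1.
Check with x5 = 1 and x1=1, x2=0, x3=0, x4=0, x6=1:
n1 = NAND(x1, x5) = NAND(1, 1) = 0
n2 = AND(n1, x2) = AND(0, 0) = 0
n3 = OR(n2, x4) = OR(0, 0) = 0
n4 = NOR(n3, n2) = NOR(0, 0) = 1
n5 = NAND(x6, n4) = NAND(1, 1) = 0
n6 = XOR(n5, x3) = XOR(0, 0) = 0
n7 = NOT(n6) = NOT 0 = 1
n8 = NOR(x3, n7) = NOR(0, 1) = 0
So n8 = 0.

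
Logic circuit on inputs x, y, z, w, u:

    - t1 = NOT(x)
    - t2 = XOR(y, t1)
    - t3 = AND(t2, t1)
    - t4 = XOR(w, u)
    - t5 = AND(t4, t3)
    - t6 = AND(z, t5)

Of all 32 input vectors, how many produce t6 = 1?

2

t6 = AND(z, t5) must be 1, so both z = 1 and t5 = 1.
t5 = AND(t4, t3) must be 1, so both t4 = 1 and t3 = 1.
t4 = XOR(w, u) must be 1, so w and u differ.
Satisfying assignments:
  x=0, y=0, z=1, w=0, u=1
  x=0, y=0, z=1, w=1, u=0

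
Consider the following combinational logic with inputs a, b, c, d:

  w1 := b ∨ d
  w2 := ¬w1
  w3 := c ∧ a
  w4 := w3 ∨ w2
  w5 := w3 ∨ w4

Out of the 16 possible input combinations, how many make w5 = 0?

9

w5 = w3 ∨ w4 must be 0, so both w3 = 0 and w4 = 0.
w3 = c ∧ a must be 0, so at least one of c, a is 0.
w4 = w3 ∨ w2 must be 0, so both w3 = 0 and w2 = 0.
Enumerating the 16 input combinations, 9 give w5 = 0 and 7 give w5 = 1.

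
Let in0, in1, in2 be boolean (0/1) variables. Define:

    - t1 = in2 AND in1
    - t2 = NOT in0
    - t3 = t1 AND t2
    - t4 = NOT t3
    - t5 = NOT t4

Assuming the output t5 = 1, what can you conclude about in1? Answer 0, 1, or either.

1

t5 = NOT t4 must be 1, so t4 = 0.
Every assignment with t5 = 1 has in1 = 1; there are 1 such assignment(s).
  in0=0, in1=1, in2=1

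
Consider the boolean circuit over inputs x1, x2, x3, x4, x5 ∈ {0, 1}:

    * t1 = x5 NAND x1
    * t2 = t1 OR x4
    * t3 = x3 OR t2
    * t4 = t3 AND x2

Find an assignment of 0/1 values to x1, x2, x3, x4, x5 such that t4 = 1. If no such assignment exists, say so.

x1=1, x2=1, x3=0, x4=1, x5=0

t4 = t3 AND x2 must be 1, so both t3 = 1 and x2 = 1.
Check with x1=1, x2=1, x3=0, x4=1, x5=0:
t1 = x5 NAND x1 = 0 NAND 1 = 1
t2 = t1 OR x4 = 1 OR 1 = 1
t3 = x3 OR t2 = 0 OR 1 = 1
t4 = t3 AND x2 = 1 AND 1 = 1
So t4 = 1 as required.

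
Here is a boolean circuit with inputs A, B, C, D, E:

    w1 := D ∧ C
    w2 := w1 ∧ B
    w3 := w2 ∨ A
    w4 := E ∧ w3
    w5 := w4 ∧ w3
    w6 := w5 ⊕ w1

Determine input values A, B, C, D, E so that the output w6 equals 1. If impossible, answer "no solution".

A=1 B=0 C=0 D=0 E=1

w6 = w5 ⊕ w1 must be 1, so w5 and w1 differ.
Check with A=1 B=0 C=0 D=0 E=1:
w1 = D ∧ C = 0 ∧ 0 = 0
w2 = w1 ∧ B = 0 ∧ 0 = 0
w3 = w2 ∨ A = 0 ∨ 1 = 1
w4 = E ∧ w3 = 1 ∧ 1 = 1
w5 = w4 ∧ w3 = 1 ∧ 1 = 1
w6 = w5 ⊕ w1 = 1 ⊕ 0 = 1
So w6 = 1 as required.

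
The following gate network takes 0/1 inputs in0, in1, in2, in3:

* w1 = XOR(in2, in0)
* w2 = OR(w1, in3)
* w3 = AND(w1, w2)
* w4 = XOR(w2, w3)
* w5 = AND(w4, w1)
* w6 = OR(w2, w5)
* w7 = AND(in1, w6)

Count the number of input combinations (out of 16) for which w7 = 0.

w7 = AND(in1, w6) must be 0, so at least one of in1, w6 is 0.
Enumerating the 16 input combinations, 10 give w7 = 0 and 6 give w7 = 1.

10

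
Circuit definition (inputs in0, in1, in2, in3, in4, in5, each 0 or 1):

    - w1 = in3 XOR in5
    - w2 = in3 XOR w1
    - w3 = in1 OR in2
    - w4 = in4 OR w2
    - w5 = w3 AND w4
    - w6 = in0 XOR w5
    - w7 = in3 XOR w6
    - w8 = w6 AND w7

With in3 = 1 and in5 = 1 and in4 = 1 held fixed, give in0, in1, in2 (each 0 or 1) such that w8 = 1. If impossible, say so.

no solution exists

With in3 = 1 and in5 = 1 and in4 = 1 fixed, none of the 8 settings of in0, in1, in2 give w8 = 1.
For example, with in0=0, in1=0, in2=1:
w1 = in3 XOR in5 = 1 XOR 1 = 0
w2 = in3 XOR w1 = 1 XOR 0 = 1
w3 = in1 OR in2 = 0 OR 1 = 1
w4 = in4 OR w2 = 1 OR 1 = 1
w5 = w3 AND w4 = 1 AND 1 = 1
w6 = in0 XOR w5 = 0 XOR 1 = 1
w7 = in3 XOR w6 = 1 XOR 1 = 0
w8 = w6 AND w7 = 1 AND 0 = 0
giving w8 = 0 ≠ 1.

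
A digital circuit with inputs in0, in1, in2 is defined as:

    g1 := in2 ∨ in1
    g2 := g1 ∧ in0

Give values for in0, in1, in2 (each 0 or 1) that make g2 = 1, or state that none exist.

g2 = g1 ∧ in0 must be 1, so both g1 = 1 and in0 = 1.
g1 = in2 ∨ in1 must be 1, so at least one of in2, in1 is 1.
Check with in0=1 in1=1 in2=0:
g1 = in2 ∨ in1 = 0 ∨ 1 = 1
g2 = g1 ∧ in0 = 1 ∧ 1 = 1
So g2 = 1 as required.

in0=1 in1=1 in2=0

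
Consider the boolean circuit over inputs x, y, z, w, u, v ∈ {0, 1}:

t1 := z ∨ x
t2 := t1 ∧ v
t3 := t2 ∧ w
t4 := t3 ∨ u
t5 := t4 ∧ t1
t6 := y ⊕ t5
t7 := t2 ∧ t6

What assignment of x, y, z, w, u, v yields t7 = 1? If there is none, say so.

t7 = t2 ∧ t6 must be 1, so both t2 = 1 and t6 = 1.
t2 = t1 ∧ v must be 1, so both t1 = 1 and v = 1.
t6 = y ⊕ t5 must be 1, so y and t5 differ.
Check with x=0 y=0 z=1 w=1 u=1 v=1:
t1 = z ∨ x = 1 ∨ 0 = 1
t2 = t1 ∧ v = 1 ∧ 1 = 1
t3 = t2 ∧ w = 1 ∧ 1 = 1
t4 = t3 ∨ u = 1 ∨ 1 = 1
t5 = t4 ∧ t1 = 1 ∧ 1 = 1
t6 = y ⊕ t5 = 0 ⊕ 1 = 1
t7 = t2 ∧ t6 = 1 ∧ 1 = 1
So t7 = 1 as required.

x=0 y=0 z=1 w=1 u=1 v=1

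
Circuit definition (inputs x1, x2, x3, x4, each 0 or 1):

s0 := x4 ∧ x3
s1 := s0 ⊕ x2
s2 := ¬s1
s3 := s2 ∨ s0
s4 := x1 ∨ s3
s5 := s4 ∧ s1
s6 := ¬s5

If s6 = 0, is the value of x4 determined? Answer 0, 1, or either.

either

Both values of x4 occur among assignments with s6 = 0:
  x4=0: x1=1, x2=1, x3=0, x4=0
  x4=1: x1=0, x2=0, x3=1, x4=1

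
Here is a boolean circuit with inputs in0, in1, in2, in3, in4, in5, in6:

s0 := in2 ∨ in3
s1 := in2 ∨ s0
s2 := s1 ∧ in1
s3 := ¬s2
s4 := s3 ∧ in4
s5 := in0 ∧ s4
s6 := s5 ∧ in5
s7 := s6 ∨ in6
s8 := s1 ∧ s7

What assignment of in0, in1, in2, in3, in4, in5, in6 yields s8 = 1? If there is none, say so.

in0=1 in1=0 in2=1 in3=0 in4=0 in5=0 in6=1

s8 = s1 ∧ s7 must be 1, so both s1 = 1 and s7 = 1.
s1 = in2 ∨ s0 must be 1, so at least one of in2, s0 is 1.
Check with in0=1 in1=0 in2=1 in3=0 in4=0 in5=0 in6=1:
s0 = in2 ∨ in3 = 1 ∨ 0 = 1
s1 = in2 ∨ s0 = 1 ∨ 1 = 1
s2 = s1 ∧ in1 = 1 ∧ 0 = 0
s3 = ¬s2 = ¬0 = 1
s4 = s3 ∧ in4 = 1 ∧ 0 = 0
s5 = in0 ∧ s4 = 1 ∧ 0 = 0
s6 = s5 ∧ in5 = 0 ∧ 0 = 0
s7 = s6 ∨ in6 = 0 ∨ 1 = 1
s8 = s1 ∧ s7 = 1 ∧ 1 = 1
So s8 = 1 as required.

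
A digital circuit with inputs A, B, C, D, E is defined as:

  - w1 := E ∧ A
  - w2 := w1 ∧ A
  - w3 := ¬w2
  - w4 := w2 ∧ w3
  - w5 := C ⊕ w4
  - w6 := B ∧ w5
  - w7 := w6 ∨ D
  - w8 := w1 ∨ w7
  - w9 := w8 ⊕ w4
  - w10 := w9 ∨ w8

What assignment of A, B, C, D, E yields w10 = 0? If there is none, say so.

A=1, B=0, C=1, D=0, E=0

Check with A=1, B=0, C=1, D=0, E=0:
w1 = E ∧ A = 0 ∧ 1 = 0
w2 = w1 ∧ A = 0 ∧ 1 = 0
w3 = ¬w2 = ¬0 = 1
w4 = w2 ∧ w3 = 0 ∧ 1 = 0
w5 = C ⊕ w4 = 1 ⊕ 0 = 1
w6 = B ∧ w5 = 0 ∧ 1 = 0
w7 = w6 ∨ D = 0 ∨ 0 = 0
w8 = w1 ∨ w7 = 0 ∨ 0 = 0
w9 = w8 ⊕ w4 = 0 ⊕ 0 = 0
w10 = w9 ∨ w8 = 0 ∨ 0 = 0
So w10 = 0 as required.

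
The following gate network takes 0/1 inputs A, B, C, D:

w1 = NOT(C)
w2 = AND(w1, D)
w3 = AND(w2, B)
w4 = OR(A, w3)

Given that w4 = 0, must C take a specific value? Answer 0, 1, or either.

either

Both values of C occur among assignments with w4 = 0:
  C=0: A=0, B=0, C=0, D=0
  C=1: A=0, B=0, C=1, D=0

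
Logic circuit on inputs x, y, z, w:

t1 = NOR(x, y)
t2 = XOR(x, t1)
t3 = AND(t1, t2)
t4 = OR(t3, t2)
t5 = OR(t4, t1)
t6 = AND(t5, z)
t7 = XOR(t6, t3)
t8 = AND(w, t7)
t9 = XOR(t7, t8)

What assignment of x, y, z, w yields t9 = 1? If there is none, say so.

t9 = XOR(t7, t8) must be 1, so t7 and t8 differ.
Check with x=1, y=1, z=1, w=0:
t1 = NOR(x, y) = NOR(1, 1) = 0
t2 = XOR(x, t1) = XOR(1, 0) = 1
t3 = AND(t1, t2) = AND(0, 1) = 0
t4 = OR(t3, t2) = OR(0, 1) = 1
t5 = OR(t4, t1) = OR(1, 0) = 1
t6 = AND(t5, z) = AND(1, 1) = 1
t7 = XOR(t6, t3) = XOR(1, 0) = 1
t8 = AND(w, t7) = AND(0, 1) = 0
t9 = XOR(t7, t8) = XOR(1, 0) = 1
So t9 = 1 as required.

x=1, y=1, z=1, w=0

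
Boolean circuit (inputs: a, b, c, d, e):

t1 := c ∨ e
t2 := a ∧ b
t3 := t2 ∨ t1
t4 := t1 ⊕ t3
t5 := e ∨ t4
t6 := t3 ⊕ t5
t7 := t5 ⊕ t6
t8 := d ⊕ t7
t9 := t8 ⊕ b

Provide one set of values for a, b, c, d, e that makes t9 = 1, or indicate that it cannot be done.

a=0, b=0, c=1, d=0, e=1

t9 = t8 ⊕ b must be 1, so t8 and b differ.
Check with a=0, b=0, c=1, d=0, e=1:
t1 = c ∨ e = 1 ∨ 1 = 1
t2 = a ∧ b = 0 ∧ 0 = 0
t3 = t2 ∨ t1 = 0 ∨ 1 = 1
t4 = t1 ⊕ t3 = 1 ⊕ 1 = 0
t5 = e ∨ t4 = 1 ∨ 0 = 1
t6 = t3 ⊕ t5 = 1 ⊕ 1 = 0
t7 = t5 ⊕ t6 = 1 ⊕ 0 = 1
t8 = d ⊕ t7 = 0 ⊕ 1 = 1
t9 = t8 ⊕ b = 1 ⊕ 0 = 1
So t9 = 1 as required.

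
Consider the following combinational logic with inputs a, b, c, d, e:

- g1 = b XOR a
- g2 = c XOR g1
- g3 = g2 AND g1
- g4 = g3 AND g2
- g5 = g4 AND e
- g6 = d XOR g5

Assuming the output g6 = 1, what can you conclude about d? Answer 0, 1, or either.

Both values of d occur among assignments with g6 = 1:
  d=0: a=0, b=1, c=0, d=0, e=1
  d=1: a=0, b=0, c=0, d=1, e=0

either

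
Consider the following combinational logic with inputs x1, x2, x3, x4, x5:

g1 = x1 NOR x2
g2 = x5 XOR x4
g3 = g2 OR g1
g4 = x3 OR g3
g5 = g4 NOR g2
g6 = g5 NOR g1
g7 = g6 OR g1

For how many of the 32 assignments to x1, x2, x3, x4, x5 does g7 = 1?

g7 = g6 OR g1 must be 1, so at least one of g6, g1 is 1.
Enumerating the 32 input combinations, 26 give g7 = 1 and 6 give g7 = 0.

26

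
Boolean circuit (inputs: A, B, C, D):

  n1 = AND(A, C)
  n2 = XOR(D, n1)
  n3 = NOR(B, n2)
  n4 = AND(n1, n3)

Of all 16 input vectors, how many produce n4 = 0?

n4 = AND(n1, n3) must be 0, so at least one of n1, n3 is 0.
Enumerating the 16 input combinations, 15 give n4 = 0 and 1 give n4 = 1.

15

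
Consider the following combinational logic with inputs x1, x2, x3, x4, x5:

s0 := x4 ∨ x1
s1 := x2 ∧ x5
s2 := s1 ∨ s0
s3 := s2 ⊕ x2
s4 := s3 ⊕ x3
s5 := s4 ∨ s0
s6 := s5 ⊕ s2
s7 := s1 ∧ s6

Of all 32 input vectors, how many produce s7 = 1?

s7 = s1 ∧ s6 must be 1, so both s1 = 1 and s6 = 1.
s1 = x2 ∧ x5 must be 1, so both x2 = 1 and x5 = 1.
Satisfying assignments:
  x1=0, x2=1, x3=0, x4=0, x5=1

1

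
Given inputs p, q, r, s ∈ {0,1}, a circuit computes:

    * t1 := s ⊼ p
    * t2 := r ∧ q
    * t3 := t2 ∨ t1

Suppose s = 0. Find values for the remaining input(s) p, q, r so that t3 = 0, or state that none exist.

With s = 0 fixed, none of the 8 settings of p, q, r give t3 = 0.
For example, with p=1, q=0, r=1:
t1 = s ⊼ p = 0 ⊼ 1 = 1
t2 = r ∧ q = 1 ∧ 0 = 0
t3 = t2 ∨ t1 = 0 ∨ 1 = 1
giving t3 = 1 ≠ 0.

no solution exists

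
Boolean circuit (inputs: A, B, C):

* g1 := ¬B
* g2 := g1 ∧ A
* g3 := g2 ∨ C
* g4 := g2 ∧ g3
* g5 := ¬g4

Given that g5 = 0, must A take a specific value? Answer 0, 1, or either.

g5 = ¬g4 must be 0, so g4 = 1.
g4 = g2 ∧ g3 must be 1, so both g2 = 1 and g3 = 1.
g2 = g1 ∧ A must be 1, so both g1 = 1 and A = 1.
Every assignment with g5 = 0 has A = 1; there are 2 such assignment(s).
  A=1, B=0, C=0
  A=1, B=0, C=1

1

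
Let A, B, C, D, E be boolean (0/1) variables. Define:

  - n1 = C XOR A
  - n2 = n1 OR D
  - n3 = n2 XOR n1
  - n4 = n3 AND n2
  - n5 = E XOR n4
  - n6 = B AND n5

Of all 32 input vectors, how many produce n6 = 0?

n6 = B AND n5 must be 0, so at least one of B, n5 is 0.
Enumerating the 32 input combinations, 24 give n6 = 0 and 8 give n6 = 1.

24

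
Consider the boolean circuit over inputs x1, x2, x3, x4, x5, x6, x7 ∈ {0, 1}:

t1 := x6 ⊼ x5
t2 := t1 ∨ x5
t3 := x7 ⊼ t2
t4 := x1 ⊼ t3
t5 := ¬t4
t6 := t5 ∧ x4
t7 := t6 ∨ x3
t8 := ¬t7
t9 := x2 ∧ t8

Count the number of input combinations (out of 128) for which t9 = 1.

28

t9 = x2 ∧ t8 must be 1, so both x2 = 1 and t8 = 1.
t8 = ¬t7 must be 1, so t7 = 0.
t7 = t6 ∨ x3 must be 0, so both t6 = 0 and x3 = 0.
Enumerating the 128 input combinations, 28 give t9 = 1 and 100 give t9 = 0.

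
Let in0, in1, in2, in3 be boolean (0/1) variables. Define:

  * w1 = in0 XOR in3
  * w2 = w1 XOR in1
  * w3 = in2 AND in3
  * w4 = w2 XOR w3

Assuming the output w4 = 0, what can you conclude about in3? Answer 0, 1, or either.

either

Both values of in3 occur among assignments with w4 = 0:
  in3=0: in0=0, in1=0, in2=0, in3=0
  in3=1: in0=0, in1=0, in2=1, in3=1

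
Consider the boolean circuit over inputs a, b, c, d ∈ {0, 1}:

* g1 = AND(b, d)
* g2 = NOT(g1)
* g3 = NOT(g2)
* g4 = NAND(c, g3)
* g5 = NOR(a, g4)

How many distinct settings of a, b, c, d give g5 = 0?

15

g5 = NOR(a, g4) must be 0, so at least one of a, g4 is 1.
Enumerating the 16 input combinations, 15 give g5 = 0 and 1 give g5 = 1.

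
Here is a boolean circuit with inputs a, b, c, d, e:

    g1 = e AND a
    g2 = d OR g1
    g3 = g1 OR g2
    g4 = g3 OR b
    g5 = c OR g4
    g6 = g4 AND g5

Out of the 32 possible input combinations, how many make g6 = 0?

6

g6 = g4 AND g5 must be 0, so at least one of g4, g5 is 0.
Satisfying assignments:
  a=0, b=0, c=0, d=0, e=0
  a=0, b=0, c=0, d=0, e=1
  a=0, b=0, c=1, d=0, e=0
  a=0, b=0, c=1, d=0, e=1
  a=1, b=0, c=0, d=0, e=0
  a=1, b=0, c=1, d=0, e=0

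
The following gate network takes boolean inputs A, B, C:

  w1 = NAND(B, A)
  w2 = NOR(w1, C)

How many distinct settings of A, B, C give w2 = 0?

7

w2 = NOR(w1, C) must be 0, so at least one of w1, C is 1.
Enumerating the 8 input combinations, 7 give w2 = 0 and 1 give w2 = 1.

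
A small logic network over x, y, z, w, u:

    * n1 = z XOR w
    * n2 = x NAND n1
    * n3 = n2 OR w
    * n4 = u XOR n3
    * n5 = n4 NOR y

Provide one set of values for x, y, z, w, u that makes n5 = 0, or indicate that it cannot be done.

x=1, y=1, z=0, w=0, u=1

n5 = n4 NOR y must be 0, so at least one of n4, y is 1.
Check with x=1, y=1, z=0, w=0, u=1:
n1 = z XOR w = 0 XOR 0 = 0
n2 = x NAND n1 = 1 NAND 0 = 1
n3 = n2 OR w = 1 OR 0 = 1
n4 = u XOR n3 = 1 XOR 1 = 0
n5 = n4 NOR y = 0 NOR 1 = 0
So n5 = 0 as required.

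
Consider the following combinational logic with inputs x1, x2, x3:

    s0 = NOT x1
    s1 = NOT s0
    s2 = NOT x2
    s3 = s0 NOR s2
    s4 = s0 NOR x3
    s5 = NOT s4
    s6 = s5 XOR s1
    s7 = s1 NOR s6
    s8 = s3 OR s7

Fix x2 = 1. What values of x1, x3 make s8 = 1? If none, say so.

Check with x2 = 1 and x1=1, x3=1:
s0 = NOT x1 = NOT 1 = 0
s1 = NOT s0 = NOT 0 = 1
s2 = NOT x2 = NOT 1 = 0
s3 = s0 NOR s2 = 0 NOR 0 = 1
s4 = s0 NOR x3 = 0 NOR 1 = 0
s5 = NOT s4 = NOT 0 = 1
s6 = s5 XOR s1 = 1 XOR 1 = 0
s7 = s1 NOR s6 = 1 NOR 0 = 0
s8 = s3 OR s7 = 1 OR 0 = 1
So s8 = 1.

x1=1, x3=1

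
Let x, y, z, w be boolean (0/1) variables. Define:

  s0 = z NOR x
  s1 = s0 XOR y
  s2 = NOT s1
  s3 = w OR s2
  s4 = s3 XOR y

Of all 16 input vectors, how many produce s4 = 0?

6

s4 = s3 XOR y must be 0, so s3 and y are equal.
Enumerating the 16 input combinations, 6 give s4 = 0 and 10 give s4 = 1.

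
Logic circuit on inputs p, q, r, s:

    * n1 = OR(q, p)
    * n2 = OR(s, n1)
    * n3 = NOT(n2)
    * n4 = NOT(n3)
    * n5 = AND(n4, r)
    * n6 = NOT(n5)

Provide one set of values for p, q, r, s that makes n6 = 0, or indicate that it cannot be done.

p=0, q=0, r=1, s=1

n6 = NOT(n5) must be 0, so n5 = 1.
n5 = AND(n4, r) must be 1, so both n4 = 1 and r = 1.
Check with p=0, q=0, r=1, s=1:
n1 = OR(q, p) = OR(0, 0) = 0
n2 = OR(s, n1) = OR(1, 0) = 1
n3 = NOT(n2) = NOT 1 = 0
n4 = NOT(n3) = NOT 0 = 1
n5 = AND(n4, r) = AND(1, 1) = 1
n6 = NOT(n5) = NOT 1 = 0
So n6 = 0 as required.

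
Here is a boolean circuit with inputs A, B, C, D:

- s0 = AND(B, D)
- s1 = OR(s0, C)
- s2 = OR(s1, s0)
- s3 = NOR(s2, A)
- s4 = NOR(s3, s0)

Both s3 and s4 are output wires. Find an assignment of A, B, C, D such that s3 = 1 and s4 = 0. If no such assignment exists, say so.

Check with A=0 B=0 C=0 D=0:
s0 = AND(B, D) = AND(0, 0) = 0
s1 = OR(s0, C) = OR(0, 0) = 0
s2 = OR(s1, s0) = OR(0, 0) = 0
s3 = NOR(s2, A) = NOR(0, 0) = 1
s4 = NOR(s3, s0) = NOR(1, 0) = 0
So s3 = 1 and s4 = 0.

A=0 B=0 C=0 D=0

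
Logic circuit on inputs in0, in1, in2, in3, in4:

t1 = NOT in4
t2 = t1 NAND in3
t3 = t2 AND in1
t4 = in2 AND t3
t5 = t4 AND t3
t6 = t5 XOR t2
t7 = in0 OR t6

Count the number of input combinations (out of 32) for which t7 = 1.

t7 = in0 OR t6 must be 1, so at least one of in0, t6 is 1.
Enumerating the 32 input combinations, 25 give t7 = 1 and 7 give t7 = 0.

25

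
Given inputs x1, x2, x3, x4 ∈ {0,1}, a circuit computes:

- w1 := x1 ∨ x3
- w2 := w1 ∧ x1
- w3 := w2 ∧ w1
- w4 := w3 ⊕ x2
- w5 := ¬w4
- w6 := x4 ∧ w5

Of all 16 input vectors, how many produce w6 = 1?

4

w6 = x4 ∧ w5 must be 1, so both x4 = 1 and w5 = 1.
Satisfying assignments:
  x1=0, x2=0, x3=0, x4=1
  x1=0, x2=0, x3=1, x4=1
  x1=1, x2=1, x3=0, x4=1
  x1=1, x2=1, x3=1, x4=1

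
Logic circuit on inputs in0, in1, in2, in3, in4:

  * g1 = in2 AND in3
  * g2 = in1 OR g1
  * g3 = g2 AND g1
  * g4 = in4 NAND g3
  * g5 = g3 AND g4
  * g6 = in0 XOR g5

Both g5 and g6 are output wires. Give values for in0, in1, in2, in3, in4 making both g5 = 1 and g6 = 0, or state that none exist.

Check with in0=1, in1=0, in2=1, in3=1, in4=0:
g1 = in2 AND in3 = 1 AND 1 = 1
g2 = in1 OR g1 = 0 OR 1 = 1
g3 = g2 AND g1 = 1 AND 1 = 1
g4 = in4 NAND g3 = 0 NAND 1 = 1
g5 = g3 AND g4 = 1 AND 1 = 1
g6 = in0 XOR g5 = 1 XOR 1 = 0
So g5 = 1 and g6 = 0.

in0=1, in1=0, in2=1, in3=1, in4=0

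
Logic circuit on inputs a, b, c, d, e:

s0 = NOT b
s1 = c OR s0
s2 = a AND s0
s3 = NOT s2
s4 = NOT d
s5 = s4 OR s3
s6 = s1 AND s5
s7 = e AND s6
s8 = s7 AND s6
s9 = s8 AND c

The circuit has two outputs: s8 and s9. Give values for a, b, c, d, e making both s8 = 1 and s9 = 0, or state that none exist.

Check with a=0, b=0, c=0, d=1, e=1:
s0 = NOT b = NOT 0 = 1
s1 = c OR s0 = 0 OR 1 = 1
s2 = a AND s0 = 0 AND 1 = 0
s3 = NOT s2 = NOT 0 = 1
s4 = NOT d = NOT 1 = 0
s5 = s4 OR s3 = 0 OR 1 = 1
s6 = s1 AND s5 = 1 AND 1 = 1
s7 = e AND s6 = 1 AND 1 = 1
s8 = s7 AND s6 = 1 AND 1 = 1
s9 = s8 AND c = 1 AND 0 = 0
So s8 = 1 and s9 = 0.

a=0, b=0, c=0, d=1, e=1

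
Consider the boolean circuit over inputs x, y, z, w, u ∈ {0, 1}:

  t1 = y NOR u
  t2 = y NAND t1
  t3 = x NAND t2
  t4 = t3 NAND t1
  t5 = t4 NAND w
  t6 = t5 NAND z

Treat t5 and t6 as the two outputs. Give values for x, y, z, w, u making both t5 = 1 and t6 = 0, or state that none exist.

Check with x=0 y=1 z=1 w=0 u=1:
t1 = y NOR u = 1 NOR 1 = 0
t2 = y NAND t1 = 1 NAND 0 = 1
t3 = x NAND t2 = 0 NAND 1 = 1
t4 = t3 NAND t1 = 1 NAND 0 = 1
t5 = t4 NAND w = 1 NAND 0 = 1
t6 = t5 NAND z = 1 NAND 1 = 0
So t5 = 1 and t6 = 0.

x=0 y=1 z=1 w=0 u=1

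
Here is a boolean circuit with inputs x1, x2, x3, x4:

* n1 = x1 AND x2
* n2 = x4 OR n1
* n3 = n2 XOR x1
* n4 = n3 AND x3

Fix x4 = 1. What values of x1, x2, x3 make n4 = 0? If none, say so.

n4 = n3 AND x3 must be 0, so at least one of n3, x3 is 0.
Check with x4 = 1 and x1=1, x2=0, x3=1:
n1 = x1 AND x2 = 1 AND 0 = 0
n2 = x4 OR n1 = 1 OR 0 = 1
n3 = n2 XOR x1 = 1 XOR 1 = 0
n4 = n3 AND x3 = 0 AND 1 = 0
So n4 = 0.

x1=1, x2=0, x3=1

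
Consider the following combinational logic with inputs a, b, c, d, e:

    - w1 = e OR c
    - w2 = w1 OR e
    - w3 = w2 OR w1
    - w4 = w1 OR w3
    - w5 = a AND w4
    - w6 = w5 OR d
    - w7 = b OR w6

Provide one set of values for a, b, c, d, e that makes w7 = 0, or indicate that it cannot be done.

Check with a=0 b=0 c=0 d=0 e=1:
w1 = e OR c = 1 OR 0 = 1
w2 = w1 OR e = 1 OR 1 = 1
w3 = w2 OR w1 = 1 OR 1 = 1
w4 = w1 OR w3 = 1 OR 1 = 1
w5 = a AND w4 = 0 AND 1 = 0
w6 = w5 OR d = 0 OR 0 = 0
w7 = b OR w6 = 0 OR 0 = 0
So w7 = 0 as required.

a=0 b=0 c=0 d=0 e=1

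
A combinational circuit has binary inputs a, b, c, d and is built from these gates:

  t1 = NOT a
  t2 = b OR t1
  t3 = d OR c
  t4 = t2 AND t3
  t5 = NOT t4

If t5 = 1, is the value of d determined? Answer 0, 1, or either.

either

Both values of d occur among assignments with t5 = 1:
  d=0: a=0, b=0, c=0, d=0
  d=1: a=1, b=0, c=0, d=1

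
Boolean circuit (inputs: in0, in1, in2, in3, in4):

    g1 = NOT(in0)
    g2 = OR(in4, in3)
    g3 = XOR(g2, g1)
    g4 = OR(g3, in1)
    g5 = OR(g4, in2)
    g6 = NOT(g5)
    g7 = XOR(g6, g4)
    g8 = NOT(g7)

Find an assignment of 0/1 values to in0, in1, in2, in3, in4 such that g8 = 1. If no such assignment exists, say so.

g8 = NOT(g7) must be 1, so g7 = 0.
g7 = XOR(g6, g4) must be 0, so g6 and g4 are equal.
Check with in0=1 in1=0 in2=1 in3=0 in4=0:
g1 = NOT(in0) = NOT 1 = 0
g2 = OR(in4, in3) = OR(0, 0) = 0
g3 = XOR(g2, g1) = XOR(0, 0) = 0
g4 = OR(g3, in1) = OR(0, 0) = 0
g5 = OR(g4, in2) = OR(0, 1) = 1
g6 = NOT(g5) = NOT 1 = 0
g7 = XOR(g6, g4) = XOR(0, 0) = 0
g8 = NOT(g7) = NOT 0 = 1
So g8 = 1 as required.

in0=1 in1=0 in2=1 in3=0 in4=0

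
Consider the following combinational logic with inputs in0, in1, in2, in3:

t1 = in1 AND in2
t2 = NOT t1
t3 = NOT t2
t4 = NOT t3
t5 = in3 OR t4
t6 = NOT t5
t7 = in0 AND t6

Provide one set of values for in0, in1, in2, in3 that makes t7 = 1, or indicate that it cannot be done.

in0=1, in1=1, in2=1, in3=0

t7 = in0 AND t6 must be 1, so both in0 = 1 and t6 = 1.
t6 = NOT t5 must be 1, so t5 = 0.
Check with in0=1, in1=1, in2=1, in3=0:
t1 = in1 AND in2 = 1 AND 1 = 1
t2 = NOT t1 = NOT 1 = 0
t3 = NOT t2 = NOT 0 = 1
t4 = NOT t3 = NOT 1 = 0
t5 = in3 OR t4 = 0 OR 0 = 0
t6 = NOT t5 = NOT 0 = 1
t7 = in0 AND t6 = 1 AND 1 = 1
So t7 = 1 as required.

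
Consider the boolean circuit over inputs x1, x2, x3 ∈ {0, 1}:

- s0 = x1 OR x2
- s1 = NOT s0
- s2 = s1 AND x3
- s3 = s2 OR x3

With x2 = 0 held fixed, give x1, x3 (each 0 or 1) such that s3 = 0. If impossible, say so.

s3 = s2 OR x3 must be 0, so both s2 = 0 and x3 = 0.
s2 = s1 AND x3 must be 0, so at least one of s1, x3 is 0.
Check with x2 = 0 and x1=0, x3=0:
s0 = x1 OR x2 = 0 OR 0 = 0
s1 = NOT s0 = NOT 0 = 1
s2 = s1 AND x3 = 1 AND 0 = 0
s3 = s2 OR x3 = 0 OR 0 = 0
So s3 = 0.

x1=0, x3=0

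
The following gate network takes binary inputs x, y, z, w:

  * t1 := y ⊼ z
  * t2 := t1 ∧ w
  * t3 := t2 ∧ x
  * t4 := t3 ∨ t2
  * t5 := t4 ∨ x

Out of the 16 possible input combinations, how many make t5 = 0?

t5 = t4 ∨ x must be 0, so both t4 = 0 and x = 0.
t4 = t3 ∨ t2 must be 0, so both t3 = 0 and t2 = 0.
Satisfying assignments:
  x=0, y=0, z=0, w=0
  x=0, y=0, z=1, w=0
  x=0, y=1, z=0, w=0
  x=0, y=1, z=1, w=0
  x=0, y=1, z=1, w=1

5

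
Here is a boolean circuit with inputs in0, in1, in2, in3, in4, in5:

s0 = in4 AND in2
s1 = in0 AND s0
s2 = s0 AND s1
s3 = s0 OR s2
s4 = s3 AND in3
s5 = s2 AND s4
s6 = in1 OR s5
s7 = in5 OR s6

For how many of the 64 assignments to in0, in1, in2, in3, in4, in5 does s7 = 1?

s7 = in5 OR s6 must be 1, so at least one of in5, s6 is 1.
Enumerating the 64 input combinations, 49 give s7 = 1 and 15 give s7 = 0.

49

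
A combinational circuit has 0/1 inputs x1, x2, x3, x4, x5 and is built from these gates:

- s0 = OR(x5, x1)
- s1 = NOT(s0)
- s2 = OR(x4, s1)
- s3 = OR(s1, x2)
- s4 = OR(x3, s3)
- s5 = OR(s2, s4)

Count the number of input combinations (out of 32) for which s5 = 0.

s5 = OR(s2, s4) must be 0, so both s2 = 0 and s4 = 0.
s2 = OR(x4, s1) must be 0, so both x4 = 0 and s1 = 0.
s4 = OR(x3, s3) must be 0, so both x3 = 0 and s3 = 0.
Satisfying assignments:
  x1=0, x2=0, x3=0, x4=0, x5=1
  x1=1, x2=0, x3=0, x4=0, x5=0
  x1=1, x2=0, x3=0, x4=0, x5=1

3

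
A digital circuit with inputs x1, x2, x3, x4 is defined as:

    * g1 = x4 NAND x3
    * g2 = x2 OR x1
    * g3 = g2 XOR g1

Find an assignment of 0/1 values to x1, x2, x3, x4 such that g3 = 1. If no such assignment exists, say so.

x1=0 x2=1 x3=1 x4=1

g3 = g2 XOR g1 must be 1, so g2 and g1 differ.
Check with x1=0 x2=1 x3=1 x4=1:
g1 = x4 NAND x3 = 1 NAND 1 = 0
g2 = x2 OR x1 = 1 OR 0 = 1
g3 = g2 XOR g1 = 1 XOR 0 = 1
So g3 = 1 as required.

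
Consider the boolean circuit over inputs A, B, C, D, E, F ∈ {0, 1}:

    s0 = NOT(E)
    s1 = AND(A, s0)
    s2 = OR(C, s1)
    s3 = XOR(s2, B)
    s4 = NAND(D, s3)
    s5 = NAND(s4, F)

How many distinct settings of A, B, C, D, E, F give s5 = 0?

24

s5 = NAND(s4, F) must be 0, so both s4 = 1 and F = 1.
Enumerating the 64 input combinations, 24 give s5 = 0 and 40 give s5 = 1.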